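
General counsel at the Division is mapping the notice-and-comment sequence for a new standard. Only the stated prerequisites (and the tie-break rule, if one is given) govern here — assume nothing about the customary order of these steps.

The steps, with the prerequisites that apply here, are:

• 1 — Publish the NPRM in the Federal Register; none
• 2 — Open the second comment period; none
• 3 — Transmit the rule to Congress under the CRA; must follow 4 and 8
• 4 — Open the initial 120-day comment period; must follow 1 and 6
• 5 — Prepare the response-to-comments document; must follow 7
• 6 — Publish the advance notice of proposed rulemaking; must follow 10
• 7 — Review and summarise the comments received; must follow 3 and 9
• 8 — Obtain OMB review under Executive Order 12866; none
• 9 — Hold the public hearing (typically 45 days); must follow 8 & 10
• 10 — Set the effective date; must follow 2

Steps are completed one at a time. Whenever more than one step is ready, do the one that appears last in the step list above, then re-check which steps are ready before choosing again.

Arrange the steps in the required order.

8 → 2 → 10 → 9 → 6 → 1 → 4 → 3 → 7 → 5

Nothing is required for 8, 2 and 1. 8 is listed later → 8 first.
Ready: 2 and 1. 2 is listed later → 2.
10 now also ready, so the ready set is {10, 1}; 10 is listed later → 10.
9 and 6 now also ready, so the ready set is {9, 6, 1}; 9 is listed later → 9.
Now 6 and 1 have their prerequisites met. 6 is listed later, so 6 next.
That leaves 1 as the only ready step → 1.
Next only 4 has its prerequisites met → 4.
That leaves 3 as the only ready step → 3.
7 is the only step now ready → 7.
That leaves 5 as the only ready step → 5.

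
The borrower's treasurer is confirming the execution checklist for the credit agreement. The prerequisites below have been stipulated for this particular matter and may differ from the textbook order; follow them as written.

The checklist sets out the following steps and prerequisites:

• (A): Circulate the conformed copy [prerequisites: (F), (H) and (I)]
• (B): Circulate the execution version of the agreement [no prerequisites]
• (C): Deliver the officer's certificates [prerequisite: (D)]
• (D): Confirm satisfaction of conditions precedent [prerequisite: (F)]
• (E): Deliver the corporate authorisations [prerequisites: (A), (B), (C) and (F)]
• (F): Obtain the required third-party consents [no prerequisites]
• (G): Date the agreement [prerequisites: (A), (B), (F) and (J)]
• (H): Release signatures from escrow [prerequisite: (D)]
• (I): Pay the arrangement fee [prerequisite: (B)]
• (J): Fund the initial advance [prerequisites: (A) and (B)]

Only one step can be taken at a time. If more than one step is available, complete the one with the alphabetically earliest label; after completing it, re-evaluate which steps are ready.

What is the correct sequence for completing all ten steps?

Nothing is required for (B) and (F). (B) has the earlier label → (B) first.
(I) now also ready, so the ready set is {(F), (I)}; (F) has the earlier label → (F).
(D) and (I) are both available; (D) has the earlier label → (D).
(C), (H) and (I) are all available; (C) has the earlier label → (C).
(H) and (I) are both available; (H) has the earlier label → (H).
(I) needed (B), now all done → (I).
(A) is the only step now ready → (A).
Now (E) and (J) have their prerequisites met. (E) has the earlier label, so (E) next.
Next only (J) has its prerequisites met → (J).
(G) needed (A), (B), (F) and (J), now all done → (G).

(B), (F), (D), (C), (H), (I), (A), (E), (J), (G)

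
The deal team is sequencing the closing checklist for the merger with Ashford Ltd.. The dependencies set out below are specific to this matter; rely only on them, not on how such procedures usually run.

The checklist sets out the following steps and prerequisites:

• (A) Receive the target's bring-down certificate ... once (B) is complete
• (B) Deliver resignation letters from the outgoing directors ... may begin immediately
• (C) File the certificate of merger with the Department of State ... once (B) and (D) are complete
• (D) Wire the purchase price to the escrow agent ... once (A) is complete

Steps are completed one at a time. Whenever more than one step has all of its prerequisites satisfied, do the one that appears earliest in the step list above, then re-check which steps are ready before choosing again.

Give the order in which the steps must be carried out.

(B) → (A) → (D) → (C)

(B) is the only step with nothing outstanding, so it goes first.
That leaves (A) as the only ready step → (A).
Next only (D) has its prerequisites met → (D).
(C) needed (B) and (D), now all done → (C).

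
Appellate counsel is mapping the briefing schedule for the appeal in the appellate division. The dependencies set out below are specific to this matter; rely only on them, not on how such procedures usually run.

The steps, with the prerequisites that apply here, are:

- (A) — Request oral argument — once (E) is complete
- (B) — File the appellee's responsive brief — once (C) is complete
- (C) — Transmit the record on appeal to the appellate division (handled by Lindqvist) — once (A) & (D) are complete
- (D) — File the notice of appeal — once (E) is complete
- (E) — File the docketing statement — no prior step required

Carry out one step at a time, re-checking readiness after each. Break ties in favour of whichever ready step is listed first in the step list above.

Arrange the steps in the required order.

(E) is the only step with nothing outstanding, so it goes first.
Now (A) and (D) have their prerequisites met. (A) is listed earlier, so (A) next.
(D) is the only step now ready → (D).
(C) needed (A) and (D), now all done → (C).
That leaves (B) as the only ready step → (B).

(E) (A) (D) (C) (B)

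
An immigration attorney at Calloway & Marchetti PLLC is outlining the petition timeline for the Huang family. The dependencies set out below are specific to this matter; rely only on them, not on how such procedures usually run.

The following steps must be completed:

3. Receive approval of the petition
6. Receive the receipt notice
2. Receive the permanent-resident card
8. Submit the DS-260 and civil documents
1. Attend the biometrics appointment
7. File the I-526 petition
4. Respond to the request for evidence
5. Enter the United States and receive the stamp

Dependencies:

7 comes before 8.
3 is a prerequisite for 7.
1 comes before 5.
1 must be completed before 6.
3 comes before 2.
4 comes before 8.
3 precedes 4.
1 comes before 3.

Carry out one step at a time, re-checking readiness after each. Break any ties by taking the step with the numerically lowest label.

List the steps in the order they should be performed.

1 has no prerequisites → 1 first.
Ready: 3, 5 and 6. 3 has the earlier label → 3.
2, 4 and 7 now also ready, so the ready set is {2, 4, 5, 6, 7}; 2 has the earlier label → 2.
Now 4, 5, 6 and 7 have their prerequisites met. 4 has the earlier label, so 4 next.
Ready: 5, 6 and 7. 5 has the earlier label → 5.
Ready: 6 and 7. 6 has the earlier label → 6.
7 needed 3, now all done → 7.
8 is the only step now ready → 8.

1, 3, 2, 4, 5, 6, 7, 8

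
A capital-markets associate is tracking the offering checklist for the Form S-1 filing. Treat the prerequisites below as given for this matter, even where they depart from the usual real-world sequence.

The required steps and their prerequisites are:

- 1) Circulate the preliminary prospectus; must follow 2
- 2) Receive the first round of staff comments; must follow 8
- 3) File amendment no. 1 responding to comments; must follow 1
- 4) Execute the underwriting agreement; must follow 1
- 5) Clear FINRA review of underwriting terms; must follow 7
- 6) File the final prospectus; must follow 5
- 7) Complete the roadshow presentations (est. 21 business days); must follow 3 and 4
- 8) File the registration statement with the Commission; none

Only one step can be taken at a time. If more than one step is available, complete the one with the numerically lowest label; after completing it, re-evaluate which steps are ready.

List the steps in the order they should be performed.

8, 2, 1, 3, 4, 7, 5, 6

Only 8 has no prerequisites, so it is first.
Next only 2 has its prerequisites met → 2.
Next only 1 has its prerequisites met → 1.
Now 3 and 4 have their prerequisites met. 3 has the earlier label, so 3 next.
Next only 4 has its prerequisites met → 4.
That leaves 7 as the only ready step → 7.
Next only 5 has its prerequisites met → 5.
Next only 6 has its prerequisites met → 6.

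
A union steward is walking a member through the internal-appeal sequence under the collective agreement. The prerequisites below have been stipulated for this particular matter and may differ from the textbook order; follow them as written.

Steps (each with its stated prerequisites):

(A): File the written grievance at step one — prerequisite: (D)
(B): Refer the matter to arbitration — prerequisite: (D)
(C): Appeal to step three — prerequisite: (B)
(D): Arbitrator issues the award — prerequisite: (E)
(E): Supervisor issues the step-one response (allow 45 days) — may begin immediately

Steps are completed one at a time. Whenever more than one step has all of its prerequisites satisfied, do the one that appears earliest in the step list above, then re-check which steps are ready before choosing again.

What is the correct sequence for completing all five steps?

(E) (D) (A) (B) (C)

Only (E) has no prerequisites, so it is first.
Next only (D) has its prerequisites met → (D).
Ready: (A) and (B). (A) is listed earlier → (A).
(B) needed (D), now all done → (B).
That leaves (C) as the only ready step → (C).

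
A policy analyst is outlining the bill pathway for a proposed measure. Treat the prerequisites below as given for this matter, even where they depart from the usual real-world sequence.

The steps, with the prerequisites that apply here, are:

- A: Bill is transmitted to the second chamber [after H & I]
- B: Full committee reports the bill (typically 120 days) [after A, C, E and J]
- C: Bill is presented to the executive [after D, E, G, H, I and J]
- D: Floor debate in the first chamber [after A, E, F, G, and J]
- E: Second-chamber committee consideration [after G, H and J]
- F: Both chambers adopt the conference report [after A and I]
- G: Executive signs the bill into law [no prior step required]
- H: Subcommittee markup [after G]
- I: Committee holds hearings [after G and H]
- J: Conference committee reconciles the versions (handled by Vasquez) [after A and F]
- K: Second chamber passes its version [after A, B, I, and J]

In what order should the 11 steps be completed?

Only G has no prerequisites, so it is first.
That leaves H as the only ready step → H.
I needed G and H, now all done → I.
That leaves A as the only ready step → A.
That leaves F as the only ready step → F.
Next only J has its prerequisites met → J.
E is the only step now ready → E.
D needed A, E, F, G and J, now all done → D.
C is the only step now ready → C.
B needed A, C, E and J, now all done → B.
K needed A, B, I and J, now all done → K.

G → H → I → A → F → J → E → D → C → B → K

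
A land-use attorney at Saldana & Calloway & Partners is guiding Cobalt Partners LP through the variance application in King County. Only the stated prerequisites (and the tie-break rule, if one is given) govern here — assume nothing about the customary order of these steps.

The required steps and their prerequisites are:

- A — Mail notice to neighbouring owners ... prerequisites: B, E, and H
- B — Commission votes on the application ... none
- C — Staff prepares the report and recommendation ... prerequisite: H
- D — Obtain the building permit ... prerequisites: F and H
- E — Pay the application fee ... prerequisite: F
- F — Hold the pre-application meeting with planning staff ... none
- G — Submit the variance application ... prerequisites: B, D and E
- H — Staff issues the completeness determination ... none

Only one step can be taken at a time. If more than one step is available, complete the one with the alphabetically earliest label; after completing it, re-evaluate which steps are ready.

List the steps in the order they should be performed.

Nothing is required for B, F and H. B has the earlier label → B first.
F and H are both available; F has the earlier label → F.
E and H are both available; E has the earlier label → E.
H is the only step now ready → H.
Now A, C and D have their prerequisites met. A has the earlier label, so A next.
C and D are both available; C has the earlier label → C.
That leaves D as the only ready step → D.
G is the only step now ready → G.

B F E H A C D G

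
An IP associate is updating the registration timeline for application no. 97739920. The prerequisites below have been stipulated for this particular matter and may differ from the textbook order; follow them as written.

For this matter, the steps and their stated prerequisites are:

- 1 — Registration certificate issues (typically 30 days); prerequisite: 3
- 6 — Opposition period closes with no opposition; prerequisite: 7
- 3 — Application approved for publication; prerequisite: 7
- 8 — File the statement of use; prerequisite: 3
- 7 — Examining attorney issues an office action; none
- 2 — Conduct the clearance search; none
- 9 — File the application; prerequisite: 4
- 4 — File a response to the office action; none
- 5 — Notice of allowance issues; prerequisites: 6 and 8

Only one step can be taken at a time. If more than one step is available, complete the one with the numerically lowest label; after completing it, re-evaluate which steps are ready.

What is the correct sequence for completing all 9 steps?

2, 4, 7, 3, 1, 6, 8, 5, 9

Nothing is required for 2, 4 and 7. 2 has the earlier label → 2 first.
Ready: 4 and 7. 4 has the earlier label → 4.
Ready: 7 and 9. 7 has the earlier label → 7.
3 and 6 now also ready, so the ready set is {3, 6, 9}; 3 has the earlier label → 3.
1 and 8 now also ready, so the ready set is {1, 6, 8, 9}; 1 has the earlier label → 1.
6, 8 and 9 are all available; 6 has the earlier label → 6.
Now 8 and 9 have their prerequisites met. 8 has the earlier label, so 8 next.
5 and 9 are both available; 5 has the earlier label → 5.
9 needed 4, now all done → 9.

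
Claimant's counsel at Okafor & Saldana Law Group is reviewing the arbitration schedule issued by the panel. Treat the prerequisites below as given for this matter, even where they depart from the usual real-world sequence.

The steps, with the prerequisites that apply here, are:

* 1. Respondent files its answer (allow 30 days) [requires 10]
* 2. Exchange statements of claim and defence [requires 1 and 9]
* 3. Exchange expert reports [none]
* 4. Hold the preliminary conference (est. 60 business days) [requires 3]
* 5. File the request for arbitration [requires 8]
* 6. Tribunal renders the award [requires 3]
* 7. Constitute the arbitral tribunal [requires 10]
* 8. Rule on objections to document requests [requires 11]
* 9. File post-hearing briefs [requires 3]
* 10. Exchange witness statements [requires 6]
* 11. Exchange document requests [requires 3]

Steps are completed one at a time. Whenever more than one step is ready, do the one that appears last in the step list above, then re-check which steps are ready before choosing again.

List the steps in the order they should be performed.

3 is the only step with nothing outstanding, so it goes first.
Now 11, 9, 6 and 4 have their prerequisites met. 11 is listed later, so 11 next.
Now 9, 8, 6 and 4 have their prerequisites met. 9 is listed later, so 9 next.
Now 8, 6 and 4 have their prerequisites met. 8 is listed later, so 8 next.
5 now also ready, so the ready set is {6, 5, 4}; 6 is listed later → 6.
Ready: 10, 5 and 4. 10 is listed later → 10.
7 and 1 now also ready, so the ready set is {7, 5, 4, 1}; 7 is listed later → 7.
5, 4 and 1 are all available; 5 is listed later → 5.
Ready: 4 and 1. 4 is listed later → 4.
1 needed 10, now all done → 1.
2 needed 9 and 1, now all done → 2.

3, 11, 9, 8, 6, 10, 7, 5, 4, 1, 2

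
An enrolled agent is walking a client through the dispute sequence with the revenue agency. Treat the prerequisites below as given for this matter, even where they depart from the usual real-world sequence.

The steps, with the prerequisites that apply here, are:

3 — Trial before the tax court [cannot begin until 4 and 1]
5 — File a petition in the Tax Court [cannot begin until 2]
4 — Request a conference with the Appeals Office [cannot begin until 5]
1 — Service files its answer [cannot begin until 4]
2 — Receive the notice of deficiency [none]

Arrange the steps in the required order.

2 is the only step with nothing outstanding, so it goes first.
5 needed 2, now all done → 5.
4 is the only step now ready → 4.
1 needed 4, now all done → 1.
3 needed 4 and 1, now all done → 3.

2, 5, 4, 1, 3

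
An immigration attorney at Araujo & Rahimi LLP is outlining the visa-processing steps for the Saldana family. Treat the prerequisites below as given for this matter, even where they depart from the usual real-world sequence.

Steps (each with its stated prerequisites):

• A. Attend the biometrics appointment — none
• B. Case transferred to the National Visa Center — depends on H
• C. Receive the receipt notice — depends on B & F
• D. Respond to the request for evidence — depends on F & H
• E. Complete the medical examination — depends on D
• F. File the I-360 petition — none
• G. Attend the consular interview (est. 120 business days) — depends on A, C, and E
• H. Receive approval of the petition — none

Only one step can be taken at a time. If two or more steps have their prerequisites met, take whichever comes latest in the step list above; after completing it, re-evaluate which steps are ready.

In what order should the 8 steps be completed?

H → F → D → E → B → C → A → G

Nothing is required for H, F and A. H is listed later → H first.
B now also ready, so the ready set is {F, B, A}; F is listed later → F.
D now also ready, so the ready set is {D, B, A}; D is listed later → D.
E now also ready, so the ready set is {E, B, A}; E is listed later → E.
Now B and A have their prerequisites met. B is listed later, so B next.
C and A are both available; C is listed later → C.
That leaves A as the only ready step → A.
That leaves G as the only ready step → G.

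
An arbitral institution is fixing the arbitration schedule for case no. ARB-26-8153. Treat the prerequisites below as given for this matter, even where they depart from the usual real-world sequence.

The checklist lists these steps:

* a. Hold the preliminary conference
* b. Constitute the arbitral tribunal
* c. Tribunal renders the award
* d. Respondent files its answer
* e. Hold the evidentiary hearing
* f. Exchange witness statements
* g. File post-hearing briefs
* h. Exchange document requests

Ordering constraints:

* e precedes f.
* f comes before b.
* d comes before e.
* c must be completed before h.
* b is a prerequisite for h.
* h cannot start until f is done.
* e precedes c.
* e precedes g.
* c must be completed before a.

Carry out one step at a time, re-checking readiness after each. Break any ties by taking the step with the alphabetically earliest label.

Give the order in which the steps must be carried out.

d is the only step with nothing outstanding, so it goes first.
Next only e has its prerequisites met → e.
Ready: c, f and g. c has the earlier label → c.
a, f and g are all available; a has the earlier label → a.
f and g are both available; f has the earlier label → f.
Now b and g have their prerequisites met. b has the earlier label, so b next.
h now also ready, so the ready set is {g, h}; g has the earlier label → g.
h needed b, c and f, now all done → h.

d → e → c → a → f → b → g → h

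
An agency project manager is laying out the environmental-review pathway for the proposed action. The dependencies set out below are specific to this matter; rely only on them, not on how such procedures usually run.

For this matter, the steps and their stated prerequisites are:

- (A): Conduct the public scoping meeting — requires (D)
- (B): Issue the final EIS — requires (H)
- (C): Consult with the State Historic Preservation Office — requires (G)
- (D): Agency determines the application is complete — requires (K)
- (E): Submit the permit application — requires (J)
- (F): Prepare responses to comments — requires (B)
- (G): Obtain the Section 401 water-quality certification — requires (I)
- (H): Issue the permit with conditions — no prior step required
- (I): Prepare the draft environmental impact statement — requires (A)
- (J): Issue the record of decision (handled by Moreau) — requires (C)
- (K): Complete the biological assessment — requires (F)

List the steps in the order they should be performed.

(H), (B), (F), (K), (D), (A), (I), (G), (C), (J), (E)

Only (H) has no prerequisites, so it is first.
(B) needed (H), now all done → (B).
(F) is the only step now ready → (F).
(K) needed (F), now all done → (K).
That leaves (D) as the only ready step → (D).
(A) is the only step now ready → (A).
(I) is the only step now ready → (I).
That leaves (G) as the only ready step → (G).
That leaves (C) as the only ready step → (C).
Next only (J) has its prerequisites met → (J).
(E) needed (J), now all done → (E).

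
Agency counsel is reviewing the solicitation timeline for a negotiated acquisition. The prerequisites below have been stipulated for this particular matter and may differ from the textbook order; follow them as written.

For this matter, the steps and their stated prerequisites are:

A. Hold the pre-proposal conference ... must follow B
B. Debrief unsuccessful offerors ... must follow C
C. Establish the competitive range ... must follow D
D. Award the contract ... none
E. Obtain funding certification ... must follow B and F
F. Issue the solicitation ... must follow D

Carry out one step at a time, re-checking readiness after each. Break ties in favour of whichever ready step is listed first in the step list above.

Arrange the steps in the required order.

D C B A F E

D has no prerequisites → D first.
C and F are both available; C is listed earlier → C.
B now also ready, so the ready set is {B, F}; B is listed earlier → B.
A now also ready, so the ready set is {A, F}; A is listed earlier → A.
That leaves F as the only ready step → F.
That leaves E as the only ready step → E.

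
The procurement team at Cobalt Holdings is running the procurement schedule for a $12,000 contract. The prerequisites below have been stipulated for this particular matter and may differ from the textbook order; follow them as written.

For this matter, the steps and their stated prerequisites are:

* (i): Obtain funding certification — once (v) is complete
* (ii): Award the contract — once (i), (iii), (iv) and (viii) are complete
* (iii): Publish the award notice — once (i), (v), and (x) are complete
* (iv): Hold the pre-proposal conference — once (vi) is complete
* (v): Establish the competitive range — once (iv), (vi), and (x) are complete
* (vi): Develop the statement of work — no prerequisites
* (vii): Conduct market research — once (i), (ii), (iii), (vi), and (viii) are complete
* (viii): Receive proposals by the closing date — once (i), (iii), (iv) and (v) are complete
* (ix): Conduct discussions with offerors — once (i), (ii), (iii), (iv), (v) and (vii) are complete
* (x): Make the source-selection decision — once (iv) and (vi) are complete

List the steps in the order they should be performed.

Only (vi) has no prerequisites, so it is first.
That leaves (iv) as the only ready step → (iv).
Next only (x) has its prerequisites met → (x).
Next only (v) has its prerequisites met → (v).
(i) is the only step now ready → (i).
(iii) is the only step now ready → (iii).
(viii) needed (i), (iii), (iv) and (v), now all done → (viii).
(ii) needed (i), (iii), (iv) and (viii), now all done → (ii).
(vii) is the only step now ready → (vii).
(ix) needed (i), (ii), (iii), (iv), (v) and (vii), now all done → (ix).

(vi) (iv) (x) (v) (i) (iii) (viii) (ii) (vii) (ix)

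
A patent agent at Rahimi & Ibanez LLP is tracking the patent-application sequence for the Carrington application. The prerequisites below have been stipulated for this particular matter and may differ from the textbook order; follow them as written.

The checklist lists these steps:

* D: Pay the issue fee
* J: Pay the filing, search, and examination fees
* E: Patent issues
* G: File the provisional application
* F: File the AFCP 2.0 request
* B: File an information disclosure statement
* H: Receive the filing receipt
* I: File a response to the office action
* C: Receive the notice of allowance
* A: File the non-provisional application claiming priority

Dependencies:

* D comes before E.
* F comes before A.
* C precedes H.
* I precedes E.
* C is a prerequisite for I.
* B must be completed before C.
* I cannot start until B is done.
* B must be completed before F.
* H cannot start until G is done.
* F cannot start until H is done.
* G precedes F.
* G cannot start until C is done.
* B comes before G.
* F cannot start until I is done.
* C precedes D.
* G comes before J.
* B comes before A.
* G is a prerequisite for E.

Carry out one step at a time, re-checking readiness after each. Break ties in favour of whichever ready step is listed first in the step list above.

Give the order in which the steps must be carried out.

B, C, D, G, J, H, I, E, F, A

B is the only step with nothing outstanding, so it goes first.
C needed B, now all done → C.
D, G and I are all available; D is listed earlier → D.
G and I are both available; G is listed earlier → G.
Ready: J, H and I. J is listed earlier → J.
H and I are both available; H is listed earlier → H.
I is the only step now ready → I.
Ready: E and F. E is listed earlier → E.
Next only F has its prerequisites met → F.
That leaves A as the only ready step → A.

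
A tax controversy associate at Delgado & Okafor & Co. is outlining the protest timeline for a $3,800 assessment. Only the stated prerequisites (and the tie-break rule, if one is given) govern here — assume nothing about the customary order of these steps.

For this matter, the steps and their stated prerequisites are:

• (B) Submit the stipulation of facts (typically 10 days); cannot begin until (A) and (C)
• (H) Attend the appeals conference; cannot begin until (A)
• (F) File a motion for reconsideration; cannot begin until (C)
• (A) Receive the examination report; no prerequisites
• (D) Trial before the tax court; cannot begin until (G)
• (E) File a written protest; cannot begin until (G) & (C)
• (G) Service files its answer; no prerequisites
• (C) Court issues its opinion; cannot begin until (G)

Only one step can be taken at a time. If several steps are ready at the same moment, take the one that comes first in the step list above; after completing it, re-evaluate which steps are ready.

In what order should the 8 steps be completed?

Nothing is required for (A) and (G). (A) is listed earlier → (A) first.
Ready: (H) and (G). (H) is listed earlier → (H).
That leaves (G) as the only ready step → (G).
Now (D) and (C) have their prerequisites met. (D) is listed earlier, so (D) next.
That leaves (C) as the only ready step → (C).
(B), (F) and (E) are all available; (B) is listed earlier → (B).
(F) and (E) are both available; (F) is listed earlier → (F).
(E) is the only step now ready → (E).

(A) → (H) → (G) → (D) → (C) → (B) → (F) → (E)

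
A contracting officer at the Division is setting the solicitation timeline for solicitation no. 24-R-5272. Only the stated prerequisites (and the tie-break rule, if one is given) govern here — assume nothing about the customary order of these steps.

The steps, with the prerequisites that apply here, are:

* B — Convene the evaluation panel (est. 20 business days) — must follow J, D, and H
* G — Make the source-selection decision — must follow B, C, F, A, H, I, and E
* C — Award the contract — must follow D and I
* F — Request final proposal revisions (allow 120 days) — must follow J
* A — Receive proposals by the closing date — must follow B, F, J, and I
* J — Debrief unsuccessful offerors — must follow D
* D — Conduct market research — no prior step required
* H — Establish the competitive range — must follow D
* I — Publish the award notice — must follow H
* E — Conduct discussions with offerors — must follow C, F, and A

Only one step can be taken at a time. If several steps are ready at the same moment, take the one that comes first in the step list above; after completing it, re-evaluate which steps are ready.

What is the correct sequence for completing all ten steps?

D, J, F, H, B, I, C, A, E, G

D is the only step with nothing outstanding, so it goes first.
Now J and H have their prerequisites met. J is listed earlier, so J next.
F and H are both available; F is listed earlier → F.
Next only H has its prerequisites met → H.
Ready: B and I. B is listed earlier → B.
Next only I has its prerequisites met → I.
Now C and A have their prerequisites met. C is listed earlier, so C next.
A needed B, F, J and I, now all done → A.
E needed C, F and A, now all done → E.
That leaves G as the only ready step → G.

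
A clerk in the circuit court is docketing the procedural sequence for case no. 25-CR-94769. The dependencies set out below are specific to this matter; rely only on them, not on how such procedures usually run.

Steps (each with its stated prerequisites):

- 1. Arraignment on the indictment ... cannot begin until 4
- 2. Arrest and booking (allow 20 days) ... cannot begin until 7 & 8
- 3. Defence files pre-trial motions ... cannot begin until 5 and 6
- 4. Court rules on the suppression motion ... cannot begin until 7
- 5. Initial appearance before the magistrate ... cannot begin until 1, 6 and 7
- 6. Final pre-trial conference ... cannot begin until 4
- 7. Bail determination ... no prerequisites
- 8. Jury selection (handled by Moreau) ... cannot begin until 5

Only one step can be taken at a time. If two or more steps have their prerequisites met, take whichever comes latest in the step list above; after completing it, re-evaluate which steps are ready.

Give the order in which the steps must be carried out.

7 has no prerequisites → 7 first.
That leaves 4 as the only ready step → 4.
Now 6 and 1 have their prerequisites met. 6 is listed later, so 6 next.
1 needed 4, now all done → 1.
That leaves 5 as the only ready step → 5.
Now 8 and 3 have their prerequisites met. 8 is listed later, so 8 next.
Ready: 3 and 2. 3 is listed later → 3.
2 is the only step now ready → 2.

7 4 6 1 5 8 3 2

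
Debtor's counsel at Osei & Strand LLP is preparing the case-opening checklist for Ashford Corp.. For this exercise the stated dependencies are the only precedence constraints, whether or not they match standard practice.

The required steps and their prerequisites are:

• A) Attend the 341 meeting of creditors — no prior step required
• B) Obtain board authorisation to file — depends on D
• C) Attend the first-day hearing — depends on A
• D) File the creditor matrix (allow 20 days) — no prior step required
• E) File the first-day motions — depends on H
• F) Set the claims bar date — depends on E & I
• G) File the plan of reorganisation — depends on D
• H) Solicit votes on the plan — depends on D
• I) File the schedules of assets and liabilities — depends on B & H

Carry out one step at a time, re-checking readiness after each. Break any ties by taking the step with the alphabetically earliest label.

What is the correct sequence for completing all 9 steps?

A, C, D, B, G, H, E, I, F

A and D have no prerequisites; A has the earlier label, so A is first.
Now C and D have their prerequisites met. C has the earlier label, so C next.
That leaves D as the only ready step → D.
B, G and H are all available; B has the earlier label → B.
G and H are both available; G has the earlier label → G.
H is the only step now ready → H.
Ready: E and I. E has the earlier label → E.
That leaves I as the only ready step → I.
F needed E and I, now all done → F.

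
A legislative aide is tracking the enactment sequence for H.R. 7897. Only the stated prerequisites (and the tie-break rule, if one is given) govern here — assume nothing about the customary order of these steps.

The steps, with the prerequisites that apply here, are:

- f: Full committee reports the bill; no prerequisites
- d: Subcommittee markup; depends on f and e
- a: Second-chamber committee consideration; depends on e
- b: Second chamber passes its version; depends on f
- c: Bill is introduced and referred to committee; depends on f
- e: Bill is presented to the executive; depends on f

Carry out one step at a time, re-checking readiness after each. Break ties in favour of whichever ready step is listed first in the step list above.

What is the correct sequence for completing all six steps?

f, b, c, e, d, a

f has no prerequisites → f first.
b, c and e are all available; b is listed earlier → b.
Ready: c and e. c is listed earlier → c.
That leaves e as the only ready step → e.
Now d and a have their prerequisites met. d is listed earlier, so d next.
a needed e, now all done → a.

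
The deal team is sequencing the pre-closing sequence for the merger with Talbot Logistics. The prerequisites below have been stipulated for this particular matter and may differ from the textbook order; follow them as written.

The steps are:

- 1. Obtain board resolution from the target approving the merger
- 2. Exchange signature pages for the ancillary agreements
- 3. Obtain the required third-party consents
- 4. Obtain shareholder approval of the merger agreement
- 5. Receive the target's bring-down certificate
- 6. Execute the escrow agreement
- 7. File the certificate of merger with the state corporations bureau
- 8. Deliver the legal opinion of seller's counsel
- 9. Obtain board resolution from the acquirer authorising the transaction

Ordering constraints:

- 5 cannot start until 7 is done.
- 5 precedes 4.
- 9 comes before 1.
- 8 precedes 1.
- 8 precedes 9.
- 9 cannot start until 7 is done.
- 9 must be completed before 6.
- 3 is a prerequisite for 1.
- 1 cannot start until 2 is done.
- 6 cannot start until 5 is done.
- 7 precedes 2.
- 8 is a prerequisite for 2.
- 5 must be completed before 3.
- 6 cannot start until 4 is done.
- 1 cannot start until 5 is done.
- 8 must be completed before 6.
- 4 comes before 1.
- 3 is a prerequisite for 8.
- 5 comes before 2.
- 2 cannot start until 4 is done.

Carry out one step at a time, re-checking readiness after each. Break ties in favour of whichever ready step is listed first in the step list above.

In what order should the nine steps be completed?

7 → 5 → 3 → 4 → 8 → 2 → 9 → 1 → 6

7 is the only step with nothing outstanding, so it goes first.
5 needed 7, now all done → 5.
Ready: 3 and 4. 3 is listed earlier → 3.
8 now also ready, so the ready set is {4, 8}; 4 is listed earlier → 4.
That leaves 8 as the only ready step → 8.
Ready: 2 and 9. 2 is listed earlier → 2.
9 needed 7 and 8, now all done → 9.
1 and 6 are both available; 1 is listed earlier → 1.
Next only 6 has its prerequisites met → 6.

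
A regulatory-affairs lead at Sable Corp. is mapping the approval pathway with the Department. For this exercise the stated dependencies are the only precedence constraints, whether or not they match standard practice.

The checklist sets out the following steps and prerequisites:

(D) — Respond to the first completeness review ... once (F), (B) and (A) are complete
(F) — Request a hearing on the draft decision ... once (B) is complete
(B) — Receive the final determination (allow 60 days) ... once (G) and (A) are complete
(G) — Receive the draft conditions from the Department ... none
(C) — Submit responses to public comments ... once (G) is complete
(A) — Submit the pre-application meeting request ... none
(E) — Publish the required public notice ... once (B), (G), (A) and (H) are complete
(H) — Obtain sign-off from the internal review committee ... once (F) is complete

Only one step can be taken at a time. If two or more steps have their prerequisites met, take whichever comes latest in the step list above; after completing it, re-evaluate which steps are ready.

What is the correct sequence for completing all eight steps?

(A) (G) (C) (B) (F) (H) (E) (D)

(A) and (G) have no prerequisites; (A) is listed later, so (A) is first.
(G) is the only step now ready → (G).
(C) and (B) are both available; (C) is listed later → (C).
Next only (B) has its prerequisites met → (B).
(F) needed (B), now all done → (F).
Now (H) and (D) have their prerequisites met. (H) is listed later, so (H) next.
Ready: (E) and (D). (E) is listed later → (E).
(D) needed (A), (B) and (F), now all done → (D).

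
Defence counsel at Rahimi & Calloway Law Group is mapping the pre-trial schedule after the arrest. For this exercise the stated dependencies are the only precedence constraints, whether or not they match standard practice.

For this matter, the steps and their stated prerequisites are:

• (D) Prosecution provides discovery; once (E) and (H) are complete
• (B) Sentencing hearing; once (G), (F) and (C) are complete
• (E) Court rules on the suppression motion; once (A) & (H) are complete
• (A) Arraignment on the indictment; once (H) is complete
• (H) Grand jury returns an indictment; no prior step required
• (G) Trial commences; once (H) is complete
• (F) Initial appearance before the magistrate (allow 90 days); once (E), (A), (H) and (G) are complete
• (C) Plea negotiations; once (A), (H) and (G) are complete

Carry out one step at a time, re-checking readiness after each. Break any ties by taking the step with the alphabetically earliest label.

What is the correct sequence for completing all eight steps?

(H), (A), (E), (D), (G), (C), (F), (B)

(H) is the only step with nothing outstanding, so it goes first.
Ready: (A) and (G). (A) has the earlier label → (A).
(E) now also ready, so the ready set is {(E), (G)}; (E) has the earlier label → (E).
(D) now also ready, so the ready set is {(D), (G)}; (D) has the earlier label → (D).
Next only (G) has its prerequisites met → (G).
Now (C) and (F) have their prerequisites met. (C) has the earlier label, so (C) next.
(F) needed (A), (E), (G) and (H), now all done → (F).
That leaves (B) as the only ready step → (B).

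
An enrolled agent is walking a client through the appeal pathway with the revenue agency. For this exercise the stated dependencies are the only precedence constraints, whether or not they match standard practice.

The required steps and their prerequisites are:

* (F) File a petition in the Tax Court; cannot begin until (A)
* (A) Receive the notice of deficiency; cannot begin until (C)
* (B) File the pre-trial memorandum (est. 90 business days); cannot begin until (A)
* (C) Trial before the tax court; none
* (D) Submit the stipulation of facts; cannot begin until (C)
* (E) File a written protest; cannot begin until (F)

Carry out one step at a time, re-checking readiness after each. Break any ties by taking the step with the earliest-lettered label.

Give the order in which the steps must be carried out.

Only (C) has no prerequisites, so it is first.
Ready: (A) and (D). (A) has the earlier label → (A).
Ready: (B), (D) and (F). (B) has the earlier label → (B).
Ready: (D) and (F). (D) has the earlier label → (D).
Next only (F) has its prerequisites met → (F).
That leaves (E) as the only ready step → (E).

(C), (A), (B), (D), (F), (E)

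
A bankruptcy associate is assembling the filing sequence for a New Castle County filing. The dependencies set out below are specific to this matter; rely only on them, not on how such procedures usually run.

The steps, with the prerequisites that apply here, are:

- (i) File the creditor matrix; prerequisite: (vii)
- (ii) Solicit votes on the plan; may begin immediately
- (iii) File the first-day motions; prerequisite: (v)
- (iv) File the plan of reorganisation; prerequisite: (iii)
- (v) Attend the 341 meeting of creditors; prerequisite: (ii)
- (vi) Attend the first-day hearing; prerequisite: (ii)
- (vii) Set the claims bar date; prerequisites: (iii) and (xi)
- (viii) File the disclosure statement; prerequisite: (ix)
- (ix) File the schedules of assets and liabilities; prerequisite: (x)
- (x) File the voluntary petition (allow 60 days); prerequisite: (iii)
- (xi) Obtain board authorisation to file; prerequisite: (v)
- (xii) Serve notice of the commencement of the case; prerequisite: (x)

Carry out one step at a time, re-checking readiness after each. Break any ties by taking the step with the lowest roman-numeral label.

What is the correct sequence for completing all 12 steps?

(ii), (v), (iii), (iv), (vi), (x), (ix), (viii), (xi), (vii), (i), (xii)

(ii) has no prerequisites → (ii) first.
Ready: (v) and (vi). (v) has the earlier label → (v).
(iii) and (xi) now also ready, so the ready set is {(iii), (vi), (xi)}; (iii) has the earlier label → (iii).
(iv) and (x) now also ready, so the ready set is {(iv), (vi), (x), (xi)}; (iv) has the earlier label → (iv).
Ready: (vi), (x) and (xi). (vi) has the earlier label → (vi).
Now (x) and (xi) have their prerequisites met. (x) has the earlier label, so (x) next.
(ix) and (xii) now also ready, so the ready set is {(ix), (xi), (xii)}; (ix) has the earlier label → (ix).
Now (viii), (xi) and (xii) have their prerequisites met. (viii) has the earlier label, so (viii) next.
Ready: (xi) and (xii). (xi) has the earlier label → (xi).
(vii) and (xii) are both available; (vii) has the earlier label → (vii).
Ready: (i) and (xii). (i) has the earlier label → (i).
Next only (xii) has its prerequisites met → (xii).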